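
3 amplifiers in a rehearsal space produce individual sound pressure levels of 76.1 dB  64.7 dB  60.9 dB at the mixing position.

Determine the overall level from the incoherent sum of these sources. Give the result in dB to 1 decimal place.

76.5 dB

Sum in the linear (power) domain: Σ 10^(Lᵢ/10) = 10^(76.1/10) + 10^(64.7/10) + 10^(60.9/10) = 4.492e+07.
Back to dB: 10·log₁₀ Σ = 76.5 dB.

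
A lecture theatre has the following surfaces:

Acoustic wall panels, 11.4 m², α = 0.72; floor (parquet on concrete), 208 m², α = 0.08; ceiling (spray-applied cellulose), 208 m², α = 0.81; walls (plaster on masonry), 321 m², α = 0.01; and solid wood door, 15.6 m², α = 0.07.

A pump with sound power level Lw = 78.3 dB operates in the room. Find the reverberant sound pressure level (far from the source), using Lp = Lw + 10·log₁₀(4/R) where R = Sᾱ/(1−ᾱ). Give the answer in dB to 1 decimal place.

A = 197.630 sabins; S = 764.0 m².
ᾱ = 0.2587, so room constant R = A/(1−ᾱ) = 266.599 m².
Lp = Lw + 10 log₁₀(4/R) = 78.3 -18.24 = 60.1 dB.

60.1 dB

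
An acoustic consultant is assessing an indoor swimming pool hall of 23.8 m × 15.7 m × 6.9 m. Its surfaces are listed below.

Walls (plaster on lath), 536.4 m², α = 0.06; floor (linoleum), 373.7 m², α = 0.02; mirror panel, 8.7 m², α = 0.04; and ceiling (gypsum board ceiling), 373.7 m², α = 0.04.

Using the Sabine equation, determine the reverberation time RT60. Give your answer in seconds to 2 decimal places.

7.55 sec

A = Σ Sᵢαᵢ = 536.4·0.06 + 373.7·0.02 + 8.7·0.04 + 373.7·0.04 = 54.954 sabins.
Room volume: 2578.254 m³.
RT60 = 0.161 · V / A = 0.161 × 2578.254 / 54.954 = 7.55 s.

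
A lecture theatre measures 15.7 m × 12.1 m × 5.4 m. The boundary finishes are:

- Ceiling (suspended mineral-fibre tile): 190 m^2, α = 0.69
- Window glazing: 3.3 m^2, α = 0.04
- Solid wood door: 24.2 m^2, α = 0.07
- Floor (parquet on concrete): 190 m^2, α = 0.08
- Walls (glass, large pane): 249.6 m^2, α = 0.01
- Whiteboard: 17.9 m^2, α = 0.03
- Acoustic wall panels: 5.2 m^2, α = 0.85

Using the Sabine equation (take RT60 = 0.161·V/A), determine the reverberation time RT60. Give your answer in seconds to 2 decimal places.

Total absorption A = 190×0.69 + 3.3×0.04 + 24.2×0.07 + 190×0.08 + 249.6×0.01 + 17.9×0.03 + 5.2×0.85
  = 131.100 + 0.132 + 1.694 + 15.200 + 2.496 + 0.537 + 4.420 = 155.579 m^2 sabins.
Volume V = 15.7 × 12.1 × 5.4 = 1025.838 m³.
Sabine: RT60 = 0.161 × 1025.838 / 155.579 = 1.06 s.

1.06 sec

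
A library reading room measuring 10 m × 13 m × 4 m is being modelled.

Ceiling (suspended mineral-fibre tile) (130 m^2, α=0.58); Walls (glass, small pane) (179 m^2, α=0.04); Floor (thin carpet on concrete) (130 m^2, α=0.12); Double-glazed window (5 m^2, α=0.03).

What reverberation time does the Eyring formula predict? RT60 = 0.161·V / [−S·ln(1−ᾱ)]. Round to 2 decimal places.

Total surface area S = 130 + 179 + 130 + 5 = 444.0 m^2.
Absorption A = 130·0.58 + 179·0.04 + 130·0.12 + 5·0.03 = 98.310 sabins.
ᾱ = 98.310 / 444.0 = 0.2214.
−S·ln(1−ᾱ) = −444.0 × ln(1 − 0.2214) = 111.114.
V = 10 × 13 × 4 = 520 m³.
RT60 = 0.161 × 520 / 111.114 = 0.75 s.

0.75 s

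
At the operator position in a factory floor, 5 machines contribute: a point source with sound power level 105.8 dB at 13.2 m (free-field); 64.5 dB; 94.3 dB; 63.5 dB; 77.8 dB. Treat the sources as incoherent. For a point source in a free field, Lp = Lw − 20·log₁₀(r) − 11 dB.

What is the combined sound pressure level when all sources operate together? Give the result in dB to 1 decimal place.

Source at 13.2 m: Lp = 105.8 − 20·log₁₀(13.2) − 11 = 72.4 dB.
Σ 10^(Lᵢ/10) = 2.774e+09.
L_total = 10·log₁₀(2.774e+09) = 94.4 dB.

94.4 dB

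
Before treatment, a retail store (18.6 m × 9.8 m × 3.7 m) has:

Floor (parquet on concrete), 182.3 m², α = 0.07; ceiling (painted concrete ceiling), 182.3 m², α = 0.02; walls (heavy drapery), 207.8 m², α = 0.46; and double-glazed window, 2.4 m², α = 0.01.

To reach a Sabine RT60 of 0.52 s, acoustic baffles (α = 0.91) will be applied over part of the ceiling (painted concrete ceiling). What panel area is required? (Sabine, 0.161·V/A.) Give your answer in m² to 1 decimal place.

108.8

Summing Sᵢαᵢ: 12.761 + 3.646 + 95.588 + 0.024 → A₁ = 112.019 sabins.
Required A₂ = 0.161·674.436/0.52 = 208.816 sabins.
Absorption to add: 208.816 − 112.019 = 96.797 sabins.
Each m² of panel replacing the ceiling (painted concrete ceiling) adds (0.91 − 0.02) = 0.89 sabins.
Panel area = 96.797 / 0.89 = 108.8 m².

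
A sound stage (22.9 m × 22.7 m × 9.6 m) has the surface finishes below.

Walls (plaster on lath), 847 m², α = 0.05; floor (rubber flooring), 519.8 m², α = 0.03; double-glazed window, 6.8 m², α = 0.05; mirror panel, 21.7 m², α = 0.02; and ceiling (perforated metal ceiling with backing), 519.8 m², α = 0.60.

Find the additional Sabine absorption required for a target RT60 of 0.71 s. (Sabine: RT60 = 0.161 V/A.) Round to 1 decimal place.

761.0 sabins

Equivalent absorption area: A₁ = 847·0.05 + 519.8·0.03 + 6.8·0.05 + 21.7·0.02 + 519.8·0.60 = 370.598 m².
Target A₂ = 0.161·4990.368/0.71 = 1131.619 sabins (V = 4990.368 m³).
ΔA = A₂ − A₁ = 1131.619 − 370.598 = 761.0 sabins.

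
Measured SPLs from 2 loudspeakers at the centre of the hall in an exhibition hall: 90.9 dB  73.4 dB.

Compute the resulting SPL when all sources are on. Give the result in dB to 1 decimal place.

91.0 dB

Σ 10^(Lᵢ/10) = 1.252e+09.
Combined level = 10 log₁₀(1.252e+09) = 91.0 dB.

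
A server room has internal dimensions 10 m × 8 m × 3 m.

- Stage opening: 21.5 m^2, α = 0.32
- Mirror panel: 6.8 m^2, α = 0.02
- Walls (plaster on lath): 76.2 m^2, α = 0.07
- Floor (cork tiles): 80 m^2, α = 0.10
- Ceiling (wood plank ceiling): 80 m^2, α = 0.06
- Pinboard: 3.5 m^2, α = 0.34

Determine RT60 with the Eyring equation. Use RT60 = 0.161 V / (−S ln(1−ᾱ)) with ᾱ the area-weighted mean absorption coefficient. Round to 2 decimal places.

1.39 s

S = Σ Sᵢ = 268.0 m^2.
Absorption A = 21.5×0.32 + 6.8×0.02 + 76.2×0.07 + 80×0.10 + 80×0.06 + 3.5×0.34 = 26.340 sabins.
Mean coefficient ᾱ = A/S = 0.0983.
−S·ln(1−ᾱ) = −268.0 × ln(1 − 0.0983) = 27.731.
V = 10 × 8 × 3 = 240 m³.
T = 0.161·V/[−S·ln(1−ᾱ)] = 0.161·240/27.731 = 1.39 s.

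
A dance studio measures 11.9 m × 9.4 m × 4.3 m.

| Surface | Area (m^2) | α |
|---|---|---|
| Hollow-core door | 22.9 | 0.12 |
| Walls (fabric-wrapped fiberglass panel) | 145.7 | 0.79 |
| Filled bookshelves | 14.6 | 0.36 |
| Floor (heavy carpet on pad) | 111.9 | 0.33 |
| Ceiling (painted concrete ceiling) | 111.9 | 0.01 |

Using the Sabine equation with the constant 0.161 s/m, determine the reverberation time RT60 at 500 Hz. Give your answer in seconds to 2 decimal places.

Total absorption A = 22.9·0.12 + 145.7·0.79 + 14.6·0.36 + 111.9·0.33 + 111.9·0.01
  = 2.748 + 115.103 + 5.256 + 36.927 + 1.119 = 161.153 m^2 sabins.
Volume V = 11.9 × 9.4 × 4.3 = 480.998 m³.
RT60 = 0.161 · V / A = 0.161 × 480.998 / 161.153 = 0.48 s.

0.48 sec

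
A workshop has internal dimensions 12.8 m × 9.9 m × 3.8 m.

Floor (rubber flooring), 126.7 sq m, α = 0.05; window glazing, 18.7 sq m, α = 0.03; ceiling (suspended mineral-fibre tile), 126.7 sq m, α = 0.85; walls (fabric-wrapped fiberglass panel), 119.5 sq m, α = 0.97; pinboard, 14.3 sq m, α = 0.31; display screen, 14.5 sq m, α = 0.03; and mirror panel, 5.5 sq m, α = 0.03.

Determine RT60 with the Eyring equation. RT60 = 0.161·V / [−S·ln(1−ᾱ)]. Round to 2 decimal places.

0.23 s

Total surface area S = 126.7 + 18.7 + 126.7 + 119.5 + 14.3 + 14.5 + 5.5 = 425.9 sq m.
Σ(Sᵢαᵢ) = 126.7·0.05 + 18.7·0.03 + 126.7·0.85 + 119.5·0.97 + 14.3·0.31 + 14.5·0.03 + 5.5·0.03 = 235.539.
Mean coefficient ᾱ = A/S = 0.5530.
−S·ln(1−ᾱ) = −425.9 × ln(1 − 0.5530) = 342.933.
V = 12.8 × 9.9 × 3.8 = 481.536 m³.
RT60 = 0.161 × 481.536 / 342.933 = 0.23 s.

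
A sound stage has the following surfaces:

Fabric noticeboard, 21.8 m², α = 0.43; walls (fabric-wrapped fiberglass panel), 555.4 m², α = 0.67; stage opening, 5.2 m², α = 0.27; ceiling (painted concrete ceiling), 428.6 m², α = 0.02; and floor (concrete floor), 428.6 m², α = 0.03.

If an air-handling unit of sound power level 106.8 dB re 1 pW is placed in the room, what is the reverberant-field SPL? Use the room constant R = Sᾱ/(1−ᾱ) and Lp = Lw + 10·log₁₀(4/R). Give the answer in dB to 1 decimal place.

Σ(Sᵢαᵢ) = 21.8×0.43 + 555.4×0.67 + 5.2×0.27 + 428.6×0.02 + 428.6×0.03 = 404.326; total area S = 1439.6 m².
ᾱ = 404.326/1439.6 = 0.2809; R = Sᾱ/(1−ᾱ) = 404.326/(1−0.2809) = 562.267 m².
Lp = Lw + 10 log₁₀(4/R) = 106.8 -21.48 = 85.3 dB.

85.3 dB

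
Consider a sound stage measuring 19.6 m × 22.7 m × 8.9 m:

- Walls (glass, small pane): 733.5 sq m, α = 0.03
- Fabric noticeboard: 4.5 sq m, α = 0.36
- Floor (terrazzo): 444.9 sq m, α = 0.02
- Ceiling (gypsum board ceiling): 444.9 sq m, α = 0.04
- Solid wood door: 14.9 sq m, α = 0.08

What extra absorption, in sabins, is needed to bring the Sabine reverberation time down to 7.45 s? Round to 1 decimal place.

34.1 sabins

A₁ = Σ Sᵢαᵢ = 733.5×0.03 + 4.5×0.36 + 444.9×0.02 + 444.9×0.04 + 14.9×0.08 = 51.511 sabins.
Target A₂ = 0.161·3959.788/7.45 = 85.574 sabins (V = 3959.788 m³).
Shortfall: 85.574 − 51.511 = 34.1 sabins.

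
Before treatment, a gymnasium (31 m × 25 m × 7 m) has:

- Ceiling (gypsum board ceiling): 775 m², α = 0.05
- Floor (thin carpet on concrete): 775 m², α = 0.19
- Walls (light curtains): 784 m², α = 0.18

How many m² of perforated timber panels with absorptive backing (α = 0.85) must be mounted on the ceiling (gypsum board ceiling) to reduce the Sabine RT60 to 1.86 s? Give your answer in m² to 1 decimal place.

A₁ = Σ Sᵢαᵢ = 775*0.05 + 775*0.19 + 784*0.18 = 327.120 sabins.
Required A₂ = 0.161·5425/1.86 = 469.583 sabins.
ΔA needed = 469.583 − 327.120 = 142.463 sabins.
Net gain per m²: Δα = 0.85 − 0.05 = 0.80.
Panel area = 142.463 / 0.80 = 178.1 m².

178.1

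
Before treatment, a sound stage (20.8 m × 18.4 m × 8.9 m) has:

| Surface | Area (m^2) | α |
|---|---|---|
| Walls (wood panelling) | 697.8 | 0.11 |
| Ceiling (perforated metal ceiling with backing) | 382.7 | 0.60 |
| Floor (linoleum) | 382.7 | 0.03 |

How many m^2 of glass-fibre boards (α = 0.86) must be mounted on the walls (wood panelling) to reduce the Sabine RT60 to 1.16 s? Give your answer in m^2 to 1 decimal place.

206.5

Total absorption A₁ = 697.8*0.11 + 382.7*0.60 + 382.7*0.03
  = 76.758 + 229.620 + 11.481 = 317.859 m^2 sabins.
V = 3406.208 m³. Target absorption A₂ = 0.161 × 3406.208 / 1.16 = 472.758 sabins.
Absorption to add: 472.758 − 317.859 = 154.899 sabins.
Each m^2 of panel replacing the walls (wood panelling) adds (0.86 − 0.11) = 0.75 sabins.
Panel area = 154.899 / 0.75 = 206.5 m^2.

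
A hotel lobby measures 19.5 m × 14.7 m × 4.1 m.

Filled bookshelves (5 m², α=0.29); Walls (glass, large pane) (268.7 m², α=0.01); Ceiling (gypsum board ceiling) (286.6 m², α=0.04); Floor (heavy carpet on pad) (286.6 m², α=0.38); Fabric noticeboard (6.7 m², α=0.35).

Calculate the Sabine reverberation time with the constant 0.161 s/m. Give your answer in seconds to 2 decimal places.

Equivalent absorption area: A = 5×0.29 + 268.7×0.01 + 286.6×0.04 + 286.6×0.38 + 6.7×0.35 = 126.854 m².
V = 19.5·14.7·4.1 = 1175.265 m³.
T = 0.161 V/A = 0.161·1175.265/126.854 = 1.49 s.

1.49 s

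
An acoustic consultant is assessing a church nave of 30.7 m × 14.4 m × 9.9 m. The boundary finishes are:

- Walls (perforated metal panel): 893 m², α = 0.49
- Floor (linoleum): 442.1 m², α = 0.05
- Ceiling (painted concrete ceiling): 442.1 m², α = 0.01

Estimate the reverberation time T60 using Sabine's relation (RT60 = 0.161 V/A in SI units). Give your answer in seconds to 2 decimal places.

1.52 s

Equivalent absorption area: A = 893·0.49 + 442.1·0.05 + 442.1·0.01 = 464.096 m².
Volume V = 30.7 × 14.4 × 9.9 = 4376.592 m³.
T = 0.161 V/A = 0.161·4376.592/464.096 = 1.52 s.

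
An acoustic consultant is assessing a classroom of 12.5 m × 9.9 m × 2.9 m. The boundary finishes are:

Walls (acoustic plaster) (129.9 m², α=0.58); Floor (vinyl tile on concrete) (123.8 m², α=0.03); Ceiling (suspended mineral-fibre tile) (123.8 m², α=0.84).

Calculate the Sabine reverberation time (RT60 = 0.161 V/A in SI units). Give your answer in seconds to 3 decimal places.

Summing Sᵢαᵢ: 75.342 + 3.714 + 103.992 → A = 183.048 sabins.
Volume V = 12.5 × 9.9 × 2.9 = 358.875 m³.
RT60 = 0.161 · V / A = 0.161 × 358.875 / 183.048 = 0.316 s.

0.316 s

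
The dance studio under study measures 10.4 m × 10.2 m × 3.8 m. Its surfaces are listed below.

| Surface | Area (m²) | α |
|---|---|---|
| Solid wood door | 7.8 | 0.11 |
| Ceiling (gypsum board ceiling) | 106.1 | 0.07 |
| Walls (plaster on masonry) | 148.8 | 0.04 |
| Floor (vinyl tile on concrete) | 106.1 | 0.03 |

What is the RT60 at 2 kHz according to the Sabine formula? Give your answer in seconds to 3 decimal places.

Summing Sᵢαᵢ: 0.858 + 7.427 + 5.952 + 3.183 → A = 17.420 sabins.
Room volume: 403.104 m³.
Sabine: RT60 = 0.161 × 403.104 / 17.420 = 3.726 s.

3.726 s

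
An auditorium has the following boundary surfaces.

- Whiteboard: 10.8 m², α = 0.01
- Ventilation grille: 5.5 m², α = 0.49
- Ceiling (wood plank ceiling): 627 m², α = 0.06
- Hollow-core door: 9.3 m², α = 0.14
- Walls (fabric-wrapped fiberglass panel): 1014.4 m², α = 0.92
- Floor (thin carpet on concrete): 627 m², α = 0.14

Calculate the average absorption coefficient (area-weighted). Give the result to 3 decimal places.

0.463

S = Σ Sᵢ = 10.8 + 5.5 + 627 + 9.3 + 1014.4 + 627 = 2294.0 m².
A = 10.8*0.01 + 5.5*0.49 + 627*0.06 + 9.3*0.14 + 1014.4*0.92 + 627*0.14 = 1062.753 sabins.
ᾱ = A/S = 0.463.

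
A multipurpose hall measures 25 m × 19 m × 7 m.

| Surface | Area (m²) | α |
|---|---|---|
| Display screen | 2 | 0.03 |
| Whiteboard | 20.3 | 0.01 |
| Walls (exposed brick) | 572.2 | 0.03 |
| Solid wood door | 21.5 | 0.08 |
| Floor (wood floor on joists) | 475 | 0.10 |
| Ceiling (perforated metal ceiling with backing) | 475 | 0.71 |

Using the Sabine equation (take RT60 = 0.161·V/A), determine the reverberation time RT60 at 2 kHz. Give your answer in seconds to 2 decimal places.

Equivalent absorption area: A = 2*0.03 + 20.3*0.01 + 572.2*0.03 + 21.5*0.08 + 475*0.10 + 475*0.71 = 403.899 m².
Room volume: 3325 m³.
RT60 = 0.161 · V / A = 0.161 × 3325 / 403.899 = 1.33 s.

1.33 s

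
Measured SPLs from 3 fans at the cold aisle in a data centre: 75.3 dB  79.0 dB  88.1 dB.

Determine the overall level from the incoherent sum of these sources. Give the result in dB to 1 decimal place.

88.8 dB

Σ 10^(Lᵢ/10) = 7.59e+08.
Combined level = 10 log₁₀(7.59e+08) = 88.8 dB.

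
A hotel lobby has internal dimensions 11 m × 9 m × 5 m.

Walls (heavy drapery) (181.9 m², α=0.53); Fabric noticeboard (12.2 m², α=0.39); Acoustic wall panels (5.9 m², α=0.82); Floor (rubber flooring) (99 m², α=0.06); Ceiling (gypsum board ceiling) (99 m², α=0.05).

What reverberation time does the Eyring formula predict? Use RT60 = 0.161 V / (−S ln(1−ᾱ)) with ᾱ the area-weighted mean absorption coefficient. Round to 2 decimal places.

S = Σ Sᵢ = 398.0 m².
Absorption A = 181.9·0.53 + 12.2·0.39 + 5.9·0.82 + 99·0.06 + 99·0.05 = 116.893 sabins.
Mean coefficient ᾱ = A/S = 0.2937.
Eyring denominator: −S ln(1−ᾱ) = 138.391.
V = 11 × 9 × 5 = 495 m³.
RT60 = 0.161 × 495 / 138.391 = 0.58 s.

0.58 s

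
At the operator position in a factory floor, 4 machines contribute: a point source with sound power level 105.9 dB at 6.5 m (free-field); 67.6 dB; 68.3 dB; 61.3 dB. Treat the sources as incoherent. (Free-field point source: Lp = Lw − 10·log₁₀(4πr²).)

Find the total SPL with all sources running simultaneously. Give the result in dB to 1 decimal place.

79.4 dB

Source at 6.5 m: Lp = 105.9 − 10·log₁₀(4π·6.5²) = 105.9 − 10·log₁₀(530.929) = 78.6 dB.
Converting to relative power and adding: 10^(78.6/10) + 10^(67.6/10) + 10^(68.3/10) + 10^(61.3/10) = 8.631e+07.
L_total = 10·log₁₀(8.631e+07) = 79.4 dB.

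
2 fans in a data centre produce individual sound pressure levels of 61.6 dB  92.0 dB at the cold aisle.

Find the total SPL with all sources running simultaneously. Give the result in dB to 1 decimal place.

Σ 10^(Lᵢ/10) = 1.586e+09.
Back to dB: 10·log₁₀ Σ = 92.0 dB.

92.0 dB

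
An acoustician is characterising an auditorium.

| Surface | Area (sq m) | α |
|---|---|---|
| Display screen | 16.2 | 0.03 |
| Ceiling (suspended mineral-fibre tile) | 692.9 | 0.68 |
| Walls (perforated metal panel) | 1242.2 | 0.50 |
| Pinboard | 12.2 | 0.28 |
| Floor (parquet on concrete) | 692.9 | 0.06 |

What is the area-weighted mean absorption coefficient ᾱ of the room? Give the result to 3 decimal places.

S = Σ Sᵢ = 16.2 + 692.9 + 1242.2 + 12.2 + 692.9 = 2656.4 sq m.
Weighted sum Σ Sα = 1137.748.
ᾱ = 1137.748 / 2656.4 = 0.428.

0.428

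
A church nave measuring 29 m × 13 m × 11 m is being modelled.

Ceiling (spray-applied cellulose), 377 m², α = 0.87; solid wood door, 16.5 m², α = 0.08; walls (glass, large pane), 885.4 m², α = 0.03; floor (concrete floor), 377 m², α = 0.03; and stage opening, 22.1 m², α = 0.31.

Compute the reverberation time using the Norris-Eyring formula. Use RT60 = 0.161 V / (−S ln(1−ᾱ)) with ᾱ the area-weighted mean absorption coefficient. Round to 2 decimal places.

1.58 s

S = Σ Sᵢ = 1678.0 m².
Absorption A = 377·0.87 + 16.5·0.08 + 885.4·0.03 + 377·0.03 + 22.1·0.31 = 374.033 sabins.
ᾱ = 374.033 / 1678.0 = 0.2229.
Eyring denominator: −S ln(1−ᾱ) = 423.169.
V = 29 × 13 × 11 = 4147 m³.
T = 0.161·V/[−S·ln(1−ᾱ)] = 0.161·4147/423.169 = 1.58 s.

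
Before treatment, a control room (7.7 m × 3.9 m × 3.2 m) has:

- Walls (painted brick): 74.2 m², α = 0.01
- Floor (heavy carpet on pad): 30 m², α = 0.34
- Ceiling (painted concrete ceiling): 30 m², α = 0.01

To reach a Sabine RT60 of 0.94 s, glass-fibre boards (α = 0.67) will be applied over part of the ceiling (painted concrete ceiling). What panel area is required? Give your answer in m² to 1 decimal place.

Summing Sᵢαᵢ: 0.742 + 10.200 + 0.300 → A₁ = 11.242 sabins.
V = 96.096 m³. Target absorption A₂ = 0.161 × 96.096 / 0.94 = 16.459 sabins.
Absorption to add: 16.459 − 11.242 = 5.217 sabins.
Each m² of panel replacing the ceiling (painted concrete ceiling) adds (0.67 − 0.01) = 0.66 sabins.
Area = ΔA/Δα = 5.217/0.66 = 7.9 m².

7.9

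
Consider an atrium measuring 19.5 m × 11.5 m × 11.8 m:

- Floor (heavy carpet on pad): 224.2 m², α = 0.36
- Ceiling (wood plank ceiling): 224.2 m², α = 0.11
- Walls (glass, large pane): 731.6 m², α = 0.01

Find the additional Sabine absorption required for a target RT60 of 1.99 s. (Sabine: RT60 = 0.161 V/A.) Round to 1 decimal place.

101.4 sabins

Equivalent absorption area: A₁ = 224.2*0.36 + 224.2*0.11 + 731.6*0.01 = 112.690 m².
Target A₂ = 0.161·2646.15/1.99 = 214.086 sabins (V = 2646.15 m³).
Additional absorption ΔA = 214.086 − 112.690 = 101.4 sabins.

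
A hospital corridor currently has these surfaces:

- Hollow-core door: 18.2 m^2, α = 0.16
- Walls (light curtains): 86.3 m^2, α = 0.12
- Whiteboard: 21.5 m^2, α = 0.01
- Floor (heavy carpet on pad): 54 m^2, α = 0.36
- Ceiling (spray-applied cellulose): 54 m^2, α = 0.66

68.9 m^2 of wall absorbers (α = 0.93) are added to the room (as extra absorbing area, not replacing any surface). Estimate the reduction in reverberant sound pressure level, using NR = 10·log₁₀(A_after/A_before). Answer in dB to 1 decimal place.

A_before = Σ Sᵢαᵢ = 18.2×0.16 + 86.3×0.12 + 21.5×0.01 + 54×0.36 + 54×0.66 = 68.563 sabins.
Treatment contributes 68.9·0.93 = 64.077 sabins.
New total A_after = 132.640 sabins.
Reduction = 10 log₁₀(A_after/A_before) = 10 log₁₀(1.9346) = 2.9 dB.

2.9 dB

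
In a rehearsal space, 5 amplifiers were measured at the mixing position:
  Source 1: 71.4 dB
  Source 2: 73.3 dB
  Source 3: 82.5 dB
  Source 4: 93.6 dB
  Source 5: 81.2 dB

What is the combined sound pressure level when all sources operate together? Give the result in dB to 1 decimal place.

94.2 dB

Sum in the linear (power) domain: Σ 10^(Lᵢ/10) = 10^(71.4/10) + 10^(73.3/10) + 10^(82.5/10) + 10^(93.6/10) + 10^(81.2/10) = 2.636e+09.
L_total = 10·log₁₀(2.636e+09) = 94.2 dB.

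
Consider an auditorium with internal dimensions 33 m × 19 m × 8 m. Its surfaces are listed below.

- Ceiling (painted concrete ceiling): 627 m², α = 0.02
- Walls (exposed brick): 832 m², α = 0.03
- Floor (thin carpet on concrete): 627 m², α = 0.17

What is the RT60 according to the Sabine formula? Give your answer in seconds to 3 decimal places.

Total absorption A = 627·0.02 + 832·0.03 + 627·0.17
  = 12.540 + 24.960 + 106.590 = 144.090 m² sabins.
Volume V = 33 × 19 × 8 = 5016 m³.
RT60 = 0.161 · V / A = 0.161 × 5016 / 144.090 = 5.605 s.

5.605 seconds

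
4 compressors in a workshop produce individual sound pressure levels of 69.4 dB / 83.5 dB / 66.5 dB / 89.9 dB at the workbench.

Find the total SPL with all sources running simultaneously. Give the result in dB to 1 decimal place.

Sum in the linear (power) domain: Σ 10^(Lᵢ/10) = 10^(69.4/10) + 10^(83.5/10) + 10^(66.5/10) + 10^(89.9/10) = 1.214e+09.
Back to dB: 10·log₁₀ Σ = 90.8 dB.

90.8 dB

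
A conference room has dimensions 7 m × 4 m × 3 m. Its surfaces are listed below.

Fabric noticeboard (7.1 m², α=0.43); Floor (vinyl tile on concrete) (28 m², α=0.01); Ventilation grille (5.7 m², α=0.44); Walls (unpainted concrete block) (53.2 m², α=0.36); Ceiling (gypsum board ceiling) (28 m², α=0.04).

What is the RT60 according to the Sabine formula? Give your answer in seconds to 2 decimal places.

0.52 sec

Equivalent absorption area: A = 7.1*0.43 + 28*0.01 + 5.7*0.44 + 53.2*0.36 + 28*0.04 = 26.113 m².
V = 7·4·3 = 84 m³.
T = 0.161 V/A = 0.161·84/26.113 = 0.52 s.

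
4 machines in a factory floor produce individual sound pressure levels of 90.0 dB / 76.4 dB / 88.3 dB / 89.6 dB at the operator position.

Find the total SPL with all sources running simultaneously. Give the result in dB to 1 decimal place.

Σ 10^(Lᵢ/10) = 2.632e+09.
Back to dB: 10·log₁₀ Σ = 94.2 dB.

94.2 dB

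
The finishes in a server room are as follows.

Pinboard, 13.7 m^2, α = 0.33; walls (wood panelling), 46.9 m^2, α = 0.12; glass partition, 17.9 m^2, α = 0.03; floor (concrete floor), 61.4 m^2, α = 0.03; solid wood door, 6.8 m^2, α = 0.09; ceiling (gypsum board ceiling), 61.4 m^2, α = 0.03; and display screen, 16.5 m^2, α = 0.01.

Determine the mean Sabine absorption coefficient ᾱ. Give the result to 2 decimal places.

0.07

Total surface area S = 224.6 m^2.
A = 13.7×0.33 + 46.9×0.12 + 17.9×0.03 + 61.4×0.03 + 6.8×0.09 + 61.4×0.03 + 16.5×0.01 = 15.147 sabins.
ᾱ = 15.147 / 224.6 = 0.07.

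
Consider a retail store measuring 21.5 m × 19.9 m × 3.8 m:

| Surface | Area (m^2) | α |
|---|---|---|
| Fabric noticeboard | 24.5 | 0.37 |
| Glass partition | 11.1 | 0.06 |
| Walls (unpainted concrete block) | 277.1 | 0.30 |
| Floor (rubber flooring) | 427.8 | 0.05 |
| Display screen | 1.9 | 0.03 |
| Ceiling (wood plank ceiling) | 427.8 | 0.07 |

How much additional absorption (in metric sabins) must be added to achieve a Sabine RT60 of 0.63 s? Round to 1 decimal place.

271.2 sabins

Total absorption A₁ = 24.5*0.37 + 11.1*0.06 + 277.1*0.30 + 427.8*0.05 + 1.9*0.03 + 427.8*0.07
  = 9.065 + 0.666 + 83.130 + 21.390 + 0.057 + 29.946 = 144.254 m^2 sabins.
Target A₂ = 0.161·1625.83/0.63 = 415.490 sabins (V = 1625.83 m³).
Shortfall: 415.490 − 144.254 = 271.2 sabins.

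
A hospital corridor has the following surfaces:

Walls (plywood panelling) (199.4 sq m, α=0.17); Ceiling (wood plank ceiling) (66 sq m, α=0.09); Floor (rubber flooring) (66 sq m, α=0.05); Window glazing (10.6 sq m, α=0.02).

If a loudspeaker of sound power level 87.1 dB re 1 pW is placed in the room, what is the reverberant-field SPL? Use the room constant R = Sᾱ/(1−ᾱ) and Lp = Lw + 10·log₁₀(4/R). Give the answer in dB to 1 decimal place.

76.2 dB

Σ(Sᵢαᵢ) = 199.4×0.17 + 66×0.09 + 66×0.05 + 10.6×0.02 = 43.350; total area S = 342.0 sq m.
ᾱ = 43.350/342.0 = 0.1268; R = Sᾱ/(1−ᾱ) = 43.350/(1−0.1268) = 49.645 sq m.
Lp = 87.1 + 10·log₁₀(4/49.645) = 87.1 + (-10.94) = 76.2 dB.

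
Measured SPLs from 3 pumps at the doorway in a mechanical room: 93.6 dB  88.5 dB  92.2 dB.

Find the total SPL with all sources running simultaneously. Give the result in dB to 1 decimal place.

96.7 dB

Sum in the linear (power) domain: Σ 10^(Lᵢ/10) = 10^(93.6/10) + 10^(88.5/10) + 10^(92.2/10) = 4.658e+09.
L_total = 10·log₁₀(4.658e+09) = 96.7 dB.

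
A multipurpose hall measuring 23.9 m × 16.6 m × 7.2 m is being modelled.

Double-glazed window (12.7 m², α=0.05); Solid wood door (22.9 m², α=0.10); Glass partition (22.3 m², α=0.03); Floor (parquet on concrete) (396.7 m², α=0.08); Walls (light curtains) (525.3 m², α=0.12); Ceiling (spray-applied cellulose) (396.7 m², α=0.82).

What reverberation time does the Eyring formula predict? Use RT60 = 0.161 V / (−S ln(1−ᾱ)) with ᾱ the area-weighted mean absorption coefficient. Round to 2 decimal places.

0.91 sec

S = Σ Sᵢ = 1376.6 m².
Σ(Sᵢαᵢ) = 12.7×0.05 + 22.9×0.10 + 22.3×0.03 + 396.7×0.08 + 525.3×0.12 + 396.7×0.82 = 423.660.
Mean coefficient ᾱ = A/S = 0.3078.
−S·ln(1−ᾱ) = −1376.6 × ln(1 − 0.3078) = 506.424.
V = 23.9 × 16.6 × 7.2 = 2856.528 m³.
T = 0.161·V/[−S·ln(1−ᾱ)] = 0.161·2856.528/506.424 = 0.91 s.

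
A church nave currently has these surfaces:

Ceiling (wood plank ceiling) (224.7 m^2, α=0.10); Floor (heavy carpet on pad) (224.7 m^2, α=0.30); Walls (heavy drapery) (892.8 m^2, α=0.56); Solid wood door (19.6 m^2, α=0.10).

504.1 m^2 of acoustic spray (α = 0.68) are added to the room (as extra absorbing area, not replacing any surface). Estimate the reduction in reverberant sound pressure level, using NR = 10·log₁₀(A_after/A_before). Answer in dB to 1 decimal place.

2.0 dB

Equivalent absorption area: A_before = 224.7*0.10 + 224.7*0.30 + 892.8*0.56 + 19.6*0.10 = 591.808 m^2.
Treatment contributes 504.1·0.68 = 342.788 sabins.
New total A_after = 934.596 sabins.
Reduction = 10 log₁₀(A_after/A_before) = 10 log₁₀(1.5792) = 2.0 dB.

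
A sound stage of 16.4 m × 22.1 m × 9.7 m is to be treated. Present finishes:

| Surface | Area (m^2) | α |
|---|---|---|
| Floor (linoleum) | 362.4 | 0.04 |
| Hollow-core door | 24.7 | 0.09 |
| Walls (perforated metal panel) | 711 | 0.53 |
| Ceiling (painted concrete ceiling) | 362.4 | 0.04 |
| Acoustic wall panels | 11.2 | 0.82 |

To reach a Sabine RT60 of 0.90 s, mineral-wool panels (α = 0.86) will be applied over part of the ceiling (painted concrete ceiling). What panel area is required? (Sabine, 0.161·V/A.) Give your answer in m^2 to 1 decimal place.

258.2

Total absorption A₁ = 362.4·0.04 + 24.7·0.09 + 711·0.53 + 362.4·0.04 + 11.2·0.82
  = 14.496 + 2.223 + 376.830 + 14.496 + 9.184 = 417.229 m^2 sabins.
V = 3515.668 m³. Target absorption A₂ = 0.161 × 3515.668 / 0.90 = 628.914 sabins.
Absorption to add: 628.914 − 417.229 = 211.685 sabins.
Net gain per m^2: Δα = 0.86 − 0.04 = 0.82.
Area = ΔA/Δα = 211.685/0.82 = 258.2 m^2.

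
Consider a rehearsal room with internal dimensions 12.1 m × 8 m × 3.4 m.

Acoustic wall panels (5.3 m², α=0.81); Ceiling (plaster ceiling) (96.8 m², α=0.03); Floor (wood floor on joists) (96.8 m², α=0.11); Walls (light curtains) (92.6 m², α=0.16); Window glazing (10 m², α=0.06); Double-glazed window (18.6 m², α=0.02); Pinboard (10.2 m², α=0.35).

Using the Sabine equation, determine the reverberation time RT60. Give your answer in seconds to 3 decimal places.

A = Σ Sᵢαᵢ = 5.3×0.81 + 96.8×0.03 + 96.8×0.11 + 92.6×0.16 + 10×0.06 + 18.6×0.02 + 10.2×0.35 = 37.203 sabins.
V = 12.1·8·3.4 = 329.12 m³.
T = 0.161 V/A = 0.161·329.12/37.203 = 1.424 s.

1.424 s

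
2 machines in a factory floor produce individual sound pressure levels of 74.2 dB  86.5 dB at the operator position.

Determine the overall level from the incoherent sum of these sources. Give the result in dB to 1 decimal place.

86.7 dB

Sum in the linear (power) domain: Σ 10^(Lᵢ/10) = 10^(74.2/10) + 10^(86.5/10) = 4.73e+08.
L_total = 10·log₁₀(4.73e+08) = 86.7 dB.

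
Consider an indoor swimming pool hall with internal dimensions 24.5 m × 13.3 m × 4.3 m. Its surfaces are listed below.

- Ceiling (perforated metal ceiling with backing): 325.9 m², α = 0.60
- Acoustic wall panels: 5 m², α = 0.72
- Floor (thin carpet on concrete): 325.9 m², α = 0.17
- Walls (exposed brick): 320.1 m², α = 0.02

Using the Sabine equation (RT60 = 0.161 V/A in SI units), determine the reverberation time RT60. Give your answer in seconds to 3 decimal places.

Summing Sᵢαᵢ: 195.540 + 3.600 + 55.403 + 6.402 → A = 260.945 sabins.
V = 24.5·13.3·4.3 = 1401.155 m³.
T = 0.161 V/A = 0.161·1401.155/260.945 = 0.864 s.

0.864 s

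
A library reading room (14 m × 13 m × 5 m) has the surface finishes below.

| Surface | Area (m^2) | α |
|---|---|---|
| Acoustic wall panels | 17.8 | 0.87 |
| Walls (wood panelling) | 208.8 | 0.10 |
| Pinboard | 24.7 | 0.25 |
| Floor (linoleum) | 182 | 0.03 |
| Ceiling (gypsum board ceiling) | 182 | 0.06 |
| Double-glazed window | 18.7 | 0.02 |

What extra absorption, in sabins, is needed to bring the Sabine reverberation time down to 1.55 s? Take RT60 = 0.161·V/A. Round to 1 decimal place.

Total absorption A₁ = 17.8*0.87 + 208.8*0.10 + 24.7*0.25 + 182*0.03 + 182*0.06 + 18.7*0.02
  = 15.486 + 20.880 + 6.175 + 5.460 + 10.920 + 0.374 = 59.295 m^2 sabins.
For T = 1.55 s, need A₂ = 0.161·V/T = 0.161·910/1.55 = 94.523 sabins.
ΔA = A₂ − A₁ = 94.523 − 59.295 = 35.2 sabins.

35.2 sabins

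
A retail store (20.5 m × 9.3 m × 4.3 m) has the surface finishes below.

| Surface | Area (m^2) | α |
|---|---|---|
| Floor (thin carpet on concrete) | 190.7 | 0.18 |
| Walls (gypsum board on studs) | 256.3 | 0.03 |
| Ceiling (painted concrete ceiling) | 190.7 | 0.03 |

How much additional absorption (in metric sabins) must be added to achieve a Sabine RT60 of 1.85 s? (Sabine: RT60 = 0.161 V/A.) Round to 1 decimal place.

23.6 sabins

Summing Sᵢαᵢ: 34.326 + 7.689 + 5.721 → A₁ = 47.736 sabins.
V = 819.795 m³. Required absorption A₂ = 0.161 × 819.795 / 1.85 = 71.344 sabins.
Shortfall: 71.344 − 47.736 = 23.6 sabins.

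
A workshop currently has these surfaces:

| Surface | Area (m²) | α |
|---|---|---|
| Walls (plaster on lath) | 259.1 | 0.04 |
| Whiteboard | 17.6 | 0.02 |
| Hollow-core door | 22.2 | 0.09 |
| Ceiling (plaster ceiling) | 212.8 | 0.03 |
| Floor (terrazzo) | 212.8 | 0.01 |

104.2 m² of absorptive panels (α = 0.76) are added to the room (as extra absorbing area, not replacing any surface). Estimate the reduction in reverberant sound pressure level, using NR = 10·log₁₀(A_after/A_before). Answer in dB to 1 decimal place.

Equivalent absorption area: A_before = 259.1*0.04 + 17.6*0.02 + 22.2*0.09 + 212.8*0.03 + 212.8*0.01 = 21.226 m².
Added absorption = 104.2 × 0.76 = 79.192 sabins.
New total A_after = 100.418 sabins.
NR = 10·log₁₀(100.418/21.226) = 6.7 dB.

6.7 dB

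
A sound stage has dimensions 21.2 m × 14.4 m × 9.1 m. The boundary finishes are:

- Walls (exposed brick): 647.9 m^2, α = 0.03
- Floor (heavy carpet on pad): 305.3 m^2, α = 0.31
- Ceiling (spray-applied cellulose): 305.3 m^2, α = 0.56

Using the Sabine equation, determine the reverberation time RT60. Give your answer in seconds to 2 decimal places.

Summing Sᵢαᵢ: 19.437 + 94.643 + 170.968 → A = 285.048 sabins.
Volume V = 21.2 × 14.4 × 9.1 = 2778.048 m³.
T = 0.161 V/A = 0.161·2778.048/285.048 = 1.57 s.

1.57 s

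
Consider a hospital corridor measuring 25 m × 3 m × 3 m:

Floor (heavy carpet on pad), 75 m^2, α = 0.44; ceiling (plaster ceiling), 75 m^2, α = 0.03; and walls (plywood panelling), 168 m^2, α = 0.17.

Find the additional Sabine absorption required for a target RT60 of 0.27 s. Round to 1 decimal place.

A₁ = Σ Sᵢαᵢ = 75*0.44 + 75*0.03 + 168*0.17 = 63.810 sabins.
For T = 0.27 s, need A₂ = 0.161·V/T = 0.161·225/0.27 = 134.167 sabins.
ΔA = A₂ − A₁ = 134.167 − 63.810 = 70.4 sabins.

70.4 sabins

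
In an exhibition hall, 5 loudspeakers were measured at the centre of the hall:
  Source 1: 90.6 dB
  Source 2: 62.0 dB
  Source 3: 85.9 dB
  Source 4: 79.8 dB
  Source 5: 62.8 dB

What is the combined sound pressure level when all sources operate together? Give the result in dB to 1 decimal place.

92.1 dB

Converting to relative power and adding: 10^(90.6/10) + 10^(62.0/10) + 10^(85.9/10) + 10^(79.8/10) + 10^(62.8/10) = 1.636e+09.
L_total = 10·log₁₀(1.636e+09) = 92.1 dB.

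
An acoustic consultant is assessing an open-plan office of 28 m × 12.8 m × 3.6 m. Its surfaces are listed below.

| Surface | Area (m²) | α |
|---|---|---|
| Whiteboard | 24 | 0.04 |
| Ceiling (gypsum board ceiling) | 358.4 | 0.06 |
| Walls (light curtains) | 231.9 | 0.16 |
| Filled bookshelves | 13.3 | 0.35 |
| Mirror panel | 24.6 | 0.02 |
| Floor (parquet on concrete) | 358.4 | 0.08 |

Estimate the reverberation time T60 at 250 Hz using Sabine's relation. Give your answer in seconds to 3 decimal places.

2.224 s

A = Σ Sᵢαᵢ = 24·0.04 + 358.4·0.06 + 231.9·0.16 + 13.3·0.35 + 24.6·0.02 + 358.4·0.08 = 93.387 sabins.
Room volume: 1290.24 m³.
Sabine: RT60 = 0.161 × 1290.24 / 93.387 = 2.224 s.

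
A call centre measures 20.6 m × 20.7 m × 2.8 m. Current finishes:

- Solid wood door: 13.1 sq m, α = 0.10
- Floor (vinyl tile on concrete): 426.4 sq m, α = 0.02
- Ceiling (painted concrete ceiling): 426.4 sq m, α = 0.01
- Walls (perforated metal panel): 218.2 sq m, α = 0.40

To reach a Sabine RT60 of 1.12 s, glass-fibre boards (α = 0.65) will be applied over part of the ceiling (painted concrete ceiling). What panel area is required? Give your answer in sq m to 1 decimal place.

Summing Sᵢαᵢ: 1.310 + 8.528 + 4.264 + 87.280 → A₁ = 101.382 sabins.
V = 1193.976 m³. Target absorption A₂ = 0.161 × 1193.976 / 1.12 = 171.634 sabins.
Absorption to add: 171.634 − 101.382 = 70.252 sabins.
Each sq m of panel replacing the ceiling (painted concrete ceiling) adds (0.65 − 0.01) = 0.64 sabins.
Area = ΔA/Δα = 70.252/0.64 = 109.8 sq m.

109.8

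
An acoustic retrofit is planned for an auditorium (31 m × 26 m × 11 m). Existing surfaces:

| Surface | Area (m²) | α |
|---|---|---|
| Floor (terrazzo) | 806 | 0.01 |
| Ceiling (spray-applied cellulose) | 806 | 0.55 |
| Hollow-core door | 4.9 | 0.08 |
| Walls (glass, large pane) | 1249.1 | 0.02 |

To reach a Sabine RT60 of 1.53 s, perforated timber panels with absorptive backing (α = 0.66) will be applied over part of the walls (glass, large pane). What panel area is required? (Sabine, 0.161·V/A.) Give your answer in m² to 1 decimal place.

A₁ = Σ Sᵢαᵢ = 806×0.01 + 806×0.55 + 4.9×0.08 + 1249.1×0.02 = 476.734 sabins.
V = 8866 m³. Target absorption A₂ = 0.161 × 8866 / 1.53 = 932.958 sabins.
Absorption to add: 932.958 − 476.734 = 456.224 sabins.
Net gain per m²: Δα = 0.66 − 0.02 = 0.64.
Panel area = 456.224 / 0.64 = 712.9 m².

712.9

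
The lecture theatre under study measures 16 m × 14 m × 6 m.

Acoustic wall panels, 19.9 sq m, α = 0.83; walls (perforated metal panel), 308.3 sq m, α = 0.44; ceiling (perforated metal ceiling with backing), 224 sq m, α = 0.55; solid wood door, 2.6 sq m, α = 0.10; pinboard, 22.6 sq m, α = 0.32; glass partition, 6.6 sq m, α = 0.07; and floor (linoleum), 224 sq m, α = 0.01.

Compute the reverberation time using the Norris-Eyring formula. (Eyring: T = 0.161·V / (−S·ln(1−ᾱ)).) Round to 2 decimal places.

0.61 s

Total surface area S = 19.9 + 308.3 + 224 + 2.6 + 22.6 + 6.6 + 224 = 808.0 sq m.
Absorption A = 19.9×0.83 + 308.3×0.44 + 224×0.55 + 2.6×0.10 + 22.6×0.32 + 6.6×0.07 + 224×0.01 = 285.563 sabins.
ᾱ = 285.563 / 808.0 = 0.3534.
Eyring denominator: −S ln(1−ᾱ) = 352.310.
V = 16 × 14 × 6 = 1344 m³.
RT60 = 0.161 × 1344 / 352.310 = 0.61 s.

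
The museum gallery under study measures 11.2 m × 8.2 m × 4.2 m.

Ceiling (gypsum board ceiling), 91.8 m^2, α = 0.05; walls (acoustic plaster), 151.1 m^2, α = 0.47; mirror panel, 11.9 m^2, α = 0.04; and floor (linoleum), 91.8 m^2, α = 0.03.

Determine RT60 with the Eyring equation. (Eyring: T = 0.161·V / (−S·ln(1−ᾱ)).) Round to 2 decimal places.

S = Σ Sᵢ = 346.6 m^2.
Σ(Sᵢαᵢ) = 91.8×0.05 + 151.1×0.47 + 11.9×0.04 + 91.8×0.03 = 78.837.
ᾱ = 78.837 / 346.6 = 0.2275.
−S·ln(1−ᾱ) = −346.6 × ln(1 − 0.2275) = 89.466.
V = 11.2 × 8.2 × 4.2 = 385.728 m³.
T = 0.161·V/[−S·ln(1−ᾱ)] = 0.161·385.728/89.466 = 0.69 s.

0.69 s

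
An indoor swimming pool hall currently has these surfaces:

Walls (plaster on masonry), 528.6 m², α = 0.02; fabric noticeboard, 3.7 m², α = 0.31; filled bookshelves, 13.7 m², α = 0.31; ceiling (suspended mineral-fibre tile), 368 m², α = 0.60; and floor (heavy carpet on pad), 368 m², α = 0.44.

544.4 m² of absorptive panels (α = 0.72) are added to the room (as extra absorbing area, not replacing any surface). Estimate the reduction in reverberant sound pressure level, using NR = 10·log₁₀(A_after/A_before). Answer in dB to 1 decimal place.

3.0 dB

Summing Sᵢαᵢ: 10.572 + 1.147 + 4.247 + 220.800 + 161.920 → A_before = 398.686 sabins.
Treatment contributes 544.4·0.72 = 391.968 sabins.
A_after = 398.686 + 391.968 = 790.654 sabins.
Reduction = 10 log₁₀(A_after/A_before) = 10 log₁₀(1.9831) = 3.0 dB.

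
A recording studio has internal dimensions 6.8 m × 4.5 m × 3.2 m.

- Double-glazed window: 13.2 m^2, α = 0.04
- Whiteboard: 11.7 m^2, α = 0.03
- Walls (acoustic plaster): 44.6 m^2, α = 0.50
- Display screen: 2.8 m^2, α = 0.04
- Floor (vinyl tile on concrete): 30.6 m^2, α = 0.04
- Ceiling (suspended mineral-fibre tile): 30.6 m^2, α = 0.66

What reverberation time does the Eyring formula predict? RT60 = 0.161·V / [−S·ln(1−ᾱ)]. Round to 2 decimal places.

0.29 s

Total surface area S = 13.2 + 11.7 + 44.6 + 2.8 + 30.6 + 30.6 = 133.5 m^2.
Absorption A = 13.2×0.04 + 11.7×0.03 + 44.6×0.50 + 2.8×0.04 + 30.6×0.04 + 30.6×0.66 = 44.711 sabins.
ᾱ = 44.711 / 133.5 = 0.3349.
−S·ln(1−ᾱ) = −133.5 × ln(1 − 0.3349) = 54.444.
V = 6.8 × 4.5 × 3.2 = 97.92 m³.
T = 0.161·V/[−S·ln(1−ᾱ)] = 0.161·97.92/54.444 = 0.29 s.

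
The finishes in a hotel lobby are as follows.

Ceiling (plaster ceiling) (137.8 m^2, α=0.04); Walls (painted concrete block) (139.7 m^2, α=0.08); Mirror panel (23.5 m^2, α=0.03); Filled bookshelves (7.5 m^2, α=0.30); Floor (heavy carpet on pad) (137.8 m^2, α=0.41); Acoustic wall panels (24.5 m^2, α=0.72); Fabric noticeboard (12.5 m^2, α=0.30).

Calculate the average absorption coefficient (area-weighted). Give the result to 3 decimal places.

S = Σ Sᵢ = 137.8 + 139.7 + 23.5 + 7.5 + 137.8 + 24.5 + 12.5 = 483.3 m^2.
Weighted sum Σ Sα = 97.531.
ᾱ = A/S = 0.202.

0.202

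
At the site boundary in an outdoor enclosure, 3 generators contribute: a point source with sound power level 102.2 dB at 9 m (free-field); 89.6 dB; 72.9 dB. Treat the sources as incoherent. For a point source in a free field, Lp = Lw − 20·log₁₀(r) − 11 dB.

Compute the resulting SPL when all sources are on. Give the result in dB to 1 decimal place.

89.8 dB

Source at 9 m: Lp = 102.2 − 20·log₁₀(9) − 11 = 72.1 dB.
Sum in the linear (power) domain: Σ 10^(Lᵢ/10) = 10^(72.1/10) + 10^(89.6/10) + 10^(72.9/10) = 9.477e+08.
L_total = 10·log₁₀(9.477e+08) = 89.8 dB.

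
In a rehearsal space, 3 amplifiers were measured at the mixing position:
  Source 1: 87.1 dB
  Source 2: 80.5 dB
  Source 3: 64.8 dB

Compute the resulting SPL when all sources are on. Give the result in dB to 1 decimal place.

88.0 dB

Σ 10^(Lᵢ/10) = 6.281e+08.
Combined level = 10 log₁₀(6.281e+08) = 88.0 dB.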